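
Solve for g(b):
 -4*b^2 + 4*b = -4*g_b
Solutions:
 g(b) = C1 + b^3/3 - b^2/2


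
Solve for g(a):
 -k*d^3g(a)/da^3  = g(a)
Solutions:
 g(a) = C1*exp(a*(-1/k)^(1/3)) + C2*exp(a*(-1/k)^(1/3)*(-1 + sqrt(3)*I)/2) + C3*exp(-a*(-1/k)^(1/3)*(1 + sqrt(3)*I)/2)


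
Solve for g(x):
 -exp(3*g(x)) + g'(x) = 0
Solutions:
 g(x) = log(-1/(C1 + 3*x))/3
 g(x) = log((-1/(C1 + x))^(1/3)*(-3^(2/3) - 3*3^(1/6)*I)/6)
 g(x) = log((-1/(C1 + x))^(1/3)*(-3^(2/3) + 3*3^(1/6)*I)/6)


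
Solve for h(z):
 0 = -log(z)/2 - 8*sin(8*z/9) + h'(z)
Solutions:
 h(z) = C1 + z*log(z)/2 - z/2 - 9*cos(8*z/9)


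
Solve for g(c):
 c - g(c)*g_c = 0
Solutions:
 g(c) = -sqrt(C1 + c^2)
 g(c) = sqrt(C1 + c^2)


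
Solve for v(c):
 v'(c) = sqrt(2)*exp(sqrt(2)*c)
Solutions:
 v(c) = C1 + exp(sqrt(2)*c)


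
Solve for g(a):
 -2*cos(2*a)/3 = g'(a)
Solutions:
 g(a) = C1 - sin(2*a)/3


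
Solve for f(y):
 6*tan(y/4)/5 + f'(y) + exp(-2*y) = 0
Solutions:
 f(y) = C1 - 12*log(tan(y/4)^2 + 1)/5 + exp(-2*y)/2


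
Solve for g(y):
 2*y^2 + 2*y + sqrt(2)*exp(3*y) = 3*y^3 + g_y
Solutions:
 g(y) = C1 - 3*y^4/4 + 2*y^3/3 + y^2 + sqrt(2)*exp(3*y)/3


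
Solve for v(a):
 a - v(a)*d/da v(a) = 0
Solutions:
 v(a) = -sqrt(C1 + a^2)
 v(a) = sqrt(C1 + a^2)


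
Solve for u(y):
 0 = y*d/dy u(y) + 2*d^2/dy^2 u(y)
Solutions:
 u(y) = C1 + C2*erf(y/2)


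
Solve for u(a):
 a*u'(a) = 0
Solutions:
 u(a) = C1


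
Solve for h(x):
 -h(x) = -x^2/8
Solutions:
 h(x) = x^2/8


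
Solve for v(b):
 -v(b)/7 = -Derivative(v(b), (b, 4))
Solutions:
 v(b) = C1*exp(-7^(3/4)*b/7) + C2*exp(7^(3/4)*b/7) + C3*sin(7^(3/4)*b/7) + C4*cos(7^(3/4)*b/7)


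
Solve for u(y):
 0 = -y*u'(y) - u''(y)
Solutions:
 u(y) = C1 + C2*erf(sqrt(2)*y/2)


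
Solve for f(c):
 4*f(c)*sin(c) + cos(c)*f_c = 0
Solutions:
 f(c) = C1*cos(c)^4


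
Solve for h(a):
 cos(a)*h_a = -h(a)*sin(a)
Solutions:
 h(a) = C1*cos(a)


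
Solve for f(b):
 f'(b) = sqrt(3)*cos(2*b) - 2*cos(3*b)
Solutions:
 f(b) = C1 + sqrt(3)*sin(2*b)/2 - 2*sin(3*b)/3


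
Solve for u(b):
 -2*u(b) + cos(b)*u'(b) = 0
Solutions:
 u(b) = C1*(sin(b) + 1)/(sin(b) - 1)


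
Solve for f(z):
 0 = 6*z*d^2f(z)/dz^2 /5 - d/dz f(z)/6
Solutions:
 f(z) = C1 + C2*z^(41/36)


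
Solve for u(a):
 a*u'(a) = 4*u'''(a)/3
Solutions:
 u(a) = C1 + Integral(C2*airyai(6^(1/3)*a/2) + C3*airybi(6^(1/3)*a/2), a)


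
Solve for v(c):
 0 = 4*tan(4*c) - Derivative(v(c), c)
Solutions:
 v(c) = C1 - log(cos(4*c))


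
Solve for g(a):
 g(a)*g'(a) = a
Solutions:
 g(a) = -sqrt(C1 + a^2)
 g(a) = sqrt(C1 + a^2)


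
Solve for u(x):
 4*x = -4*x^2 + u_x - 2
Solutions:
 u(x) = C1 + 4*x^3/3 + 2*x^2 + 2*x


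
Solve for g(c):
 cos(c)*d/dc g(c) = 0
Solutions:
 g(c) = C1


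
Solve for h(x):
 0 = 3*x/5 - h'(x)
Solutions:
 h(x) = C1 + 3*x^2/10


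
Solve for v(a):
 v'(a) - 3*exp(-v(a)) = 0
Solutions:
 v(a) = log(C1 + 3*a)


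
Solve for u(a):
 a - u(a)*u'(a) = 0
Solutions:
 u(a) = -sqrt(C1 + a^2)
 u(a) = sqrt(C1 + a^2)


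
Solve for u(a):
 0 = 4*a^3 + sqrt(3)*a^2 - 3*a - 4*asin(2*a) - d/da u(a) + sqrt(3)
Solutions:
 u(a) = C1 + a^4 + sqrt(3)*a^3/3 - 3*a^2/2 - 4*a*asin(2*a) + sqrt(3)*a - 2*sqrt(1 - 4*a^2)


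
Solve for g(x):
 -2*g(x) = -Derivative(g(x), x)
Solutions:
 g(x) = C1*exp(2*x)


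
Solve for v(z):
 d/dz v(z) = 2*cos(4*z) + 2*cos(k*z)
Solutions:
 v(z) = C1 + sin(4*z)/2 + 2*sin(k*z)/k


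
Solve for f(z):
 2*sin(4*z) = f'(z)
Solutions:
 f(z) = C1 - cos(4*z)/2


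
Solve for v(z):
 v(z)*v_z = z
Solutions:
 v(z) = -sqrt(C1 + z^2)
 v(z) = sqrt(C1 + z^2)


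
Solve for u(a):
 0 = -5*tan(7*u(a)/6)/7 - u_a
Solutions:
 u(a) = -6*asin(C1*exp(-5*a/6))/7 + 6*pi/7
 u(a) = 6*asin(C1*exp(-5*a/6))/7


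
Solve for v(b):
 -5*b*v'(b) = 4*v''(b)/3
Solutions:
 v(b) = C1 + C2*erf(sqrt(30)*b/4)


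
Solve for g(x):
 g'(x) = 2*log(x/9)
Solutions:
 g(x) = C1 + 2*x*log(x) - x*log(81) - 2*x


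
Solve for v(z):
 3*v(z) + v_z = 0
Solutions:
 v(z) = C1*exp(-3*z)


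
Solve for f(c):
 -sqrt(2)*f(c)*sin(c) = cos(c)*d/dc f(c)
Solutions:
 f(c) = C1*cos(c)^(sqrt(2))


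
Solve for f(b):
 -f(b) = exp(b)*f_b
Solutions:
 f(b) = C1*exp(exp(-b))


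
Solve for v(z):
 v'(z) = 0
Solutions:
 v(z) = C1


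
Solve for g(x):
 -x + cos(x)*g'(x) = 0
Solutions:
 g(x) = C1 + Integral(x/cos(x), x)


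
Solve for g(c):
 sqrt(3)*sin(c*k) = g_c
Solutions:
 g(c) = C1 - sqrt(3)*cos(c*k)/k


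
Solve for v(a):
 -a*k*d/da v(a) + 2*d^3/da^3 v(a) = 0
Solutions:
 v(a) = C1 + Integral(C2*airyai(2^(2/3)*a*k^(1/3)/2) + C3*airybi(2^(2/3)*a*k^(1/3)/2), a)


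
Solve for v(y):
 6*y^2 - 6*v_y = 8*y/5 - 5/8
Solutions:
 v(y) = C1 + y^3/3 - 2*y^2/15 + 5*y/48


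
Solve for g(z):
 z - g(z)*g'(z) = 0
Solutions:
 g(z) = -sqrt(C1 + z^2)
 g(z) = sqrt(C1 + z^2)


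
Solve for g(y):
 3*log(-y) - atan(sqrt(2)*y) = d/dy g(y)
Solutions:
 g(y) = C1 + 3*y*log(-y) - y*atan(sqrt(2)*y) - 3*y + sqrt(2)*log(2*y^2 + 1)/4


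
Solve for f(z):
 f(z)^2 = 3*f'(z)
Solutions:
 f(z) = -3/(C1 + z)


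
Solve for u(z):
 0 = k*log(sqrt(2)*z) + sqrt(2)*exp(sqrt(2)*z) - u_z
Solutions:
 u(z) = C1 + k*z*log(z) + k*z*(-1 + log(2)/2) + exp(sqrt(2)*z)


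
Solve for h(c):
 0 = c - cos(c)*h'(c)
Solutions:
 h(c) = C1 + Integral(c/cos(c), c)


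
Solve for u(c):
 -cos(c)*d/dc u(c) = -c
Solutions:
 u(c) = C1 + Integral(c/cos(c), c)


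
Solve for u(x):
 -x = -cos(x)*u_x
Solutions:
 u(x) = C1 + Integral(x/cos(x), x)


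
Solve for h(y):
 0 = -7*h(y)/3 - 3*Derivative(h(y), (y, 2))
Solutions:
 h(y) = C1*sin(sqrt(7)*y/3) + C2*cos(sqrt(7)*y/3)


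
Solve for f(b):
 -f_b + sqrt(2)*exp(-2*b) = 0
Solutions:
 f(b) = C1 - sqrt(2)*exp(-2*b)/2


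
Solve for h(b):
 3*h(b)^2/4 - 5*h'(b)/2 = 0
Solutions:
 h(b) = -10/(C1 + 3*b)


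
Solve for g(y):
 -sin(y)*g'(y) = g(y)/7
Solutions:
 g(y) = C1*(cos(y) + 1)^(1/14)/(cos(y) - 1)^(1/14)


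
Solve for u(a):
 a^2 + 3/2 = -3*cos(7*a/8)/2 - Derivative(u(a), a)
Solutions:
 u(a) = C1 - a^3/3 - 3*a/2 - 12*sin(7*a/8)/7


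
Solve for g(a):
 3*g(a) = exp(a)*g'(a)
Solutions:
 g(a) = C1*exp(-3*exp(-a))


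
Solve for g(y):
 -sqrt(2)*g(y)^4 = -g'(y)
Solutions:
 g(y) = (-1/(C1 + 3*sqrt(2)*y))^(1/3)
 g(y) = (-1/(C1 + sqrt(2)*y))^(1/3)*(-3^(2/3) - 3*3^(1/6)*I)/6
 g(y) = (-1/(C1 + sqrt(2)*y))^(1/3)*(-3^(2/3) + 3*3^(1/6)*I)/6


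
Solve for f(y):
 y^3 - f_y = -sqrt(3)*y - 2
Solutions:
 f(y) = C1 + y^4/4 + sqrt(3)*y^2/2 + 2*y


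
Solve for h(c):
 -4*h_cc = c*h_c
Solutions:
 h(c) = C1 + C2*erf(sqrt(2)*c/4)


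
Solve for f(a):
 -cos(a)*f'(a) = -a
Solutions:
 f(a) = C1 + Integral(a/cos(a), a)


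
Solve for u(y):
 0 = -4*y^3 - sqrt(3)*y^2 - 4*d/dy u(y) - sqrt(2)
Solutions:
 u(y) = C1 - y^4/4 - sqrt(3)*y^3/12 - sqrt(2)*y/4


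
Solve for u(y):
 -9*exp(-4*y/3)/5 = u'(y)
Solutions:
 u(y) = C1 + 27*exp(-4*y/3)/20


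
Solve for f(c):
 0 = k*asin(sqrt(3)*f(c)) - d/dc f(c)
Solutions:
 Integral(1/asin(sqrt(3)*_y), (_y, f(c))) = C1 + c*k


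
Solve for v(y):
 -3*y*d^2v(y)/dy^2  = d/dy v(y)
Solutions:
 v(y) = C1 + C2*y^(2/3)


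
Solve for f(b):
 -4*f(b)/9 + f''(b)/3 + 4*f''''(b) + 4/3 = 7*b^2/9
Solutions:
 f(b) = C1*exp(-sqrt(6)*b*sqrt(-1 + sqrt(65))/12) + C2*exp(sqrt(6)*b*sqrt(-1 + sqrt(65))/12) + C3*sin(sqrt(6)*b*sqrt(1 + sqrt(65))/12) + C4*cos(sqrt(6)*b*sqrt(1 + sqrt(65))/12) - 7*b^2/4 + 3/8


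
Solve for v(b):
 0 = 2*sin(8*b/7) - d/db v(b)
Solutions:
 v(b) = C1 - 7*cos(8*b/7)/4


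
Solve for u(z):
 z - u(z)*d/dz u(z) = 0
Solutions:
 u(z) = -sqrt(C1 + z^2)
 u(z) = sqrt(C1 + z^2)


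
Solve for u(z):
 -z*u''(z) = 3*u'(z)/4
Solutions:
 u(z) = C1 + C2*z^(1/4)


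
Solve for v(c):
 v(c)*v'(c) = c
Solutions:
 v(c) = -sqrt(C1 + c^2)
 v(c) = sqrt(C1 + c^2)


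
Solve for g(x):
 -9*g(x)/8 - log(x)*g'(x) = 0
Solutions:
 g(x) = C1*exp(-9*li(x)/8)


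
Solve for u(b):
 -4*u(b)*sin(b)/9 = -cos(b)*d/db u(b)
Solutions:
 u(b) = C1/cos(b)^(4/9)


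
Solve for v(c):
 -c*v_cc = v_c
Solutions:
 v(c) = C1 + C2*log(c)


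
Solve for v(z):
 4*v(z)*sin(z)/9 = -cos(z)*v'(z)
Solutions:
 v(z) = C1*cos(z)^(4/9)


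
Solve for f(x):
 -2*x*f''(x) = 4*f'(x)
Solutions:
 f(x) = C1 + C2/x


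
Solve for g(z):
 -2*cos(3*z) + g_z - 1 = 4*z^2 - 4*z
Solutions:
 g(z) = C1 + 4*z^3/3 - 2*z^2 + z + 2*sin(3*z)/3


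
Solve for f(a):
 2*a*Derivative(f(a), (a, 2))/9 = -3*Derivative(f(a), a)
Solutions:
 f(a) = C1 + C2/a^(25/2)


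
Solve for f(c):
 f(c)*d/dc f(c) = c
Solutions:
 f(c) = -sqrt(C1 + c^2)
 f(c) = sqrt(C1 + c^2)


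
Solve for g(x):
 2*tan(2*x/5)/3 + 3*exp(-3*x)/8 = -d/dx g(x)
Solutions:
 g(x) = C1 - 5*log(tan(2*x/5)^2 + 1)/6 + exp(-3*x)/8


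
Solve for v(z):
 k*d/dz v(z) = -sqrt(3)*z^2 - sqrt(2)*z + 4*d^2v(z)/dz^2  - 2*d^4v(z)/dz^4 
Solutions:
 v(z) = C1 + C2*exp(z*(6^(1/3)*(9*k + 2*sqrt(3)*sqrt(27*k^2/4 - 32))^(1/3)/12 - 2^(1/3)*3^(5/6)*I*(9*k + 2*sqrt(3)*sqrt(27*k^2/4 - 32))^(1/3)/12 - 8/((-6^(1/3) + 2^(1/3)*3^(5/6)*I)*(9*k + 2*sqrt(3)*sqrt(27*k^2/4 - 32))^(1/3)))) + C3*exp(z*(6^(1/3)*(9*k + 2*sqrt(3)*sqrt(27*k^2/4 - 32))^(1/3)/12 + 2^(1/3)*3^(5/6)*I*(9*k + 2*sqrt(3)*sqrt(27*k^2/4 - 32))^(1/3)/12 + 8/((6^(1/3) + 2^(1/3)*3^(5/6)*I)*(9*k + 2*sqrt(3)*sqrt(27*k^2/4 - 32))^(1/3)))) + C4*exp(-6^(1/3)*z*((9*k + 2*sqrt(3)*sqrt(27*k^2/4 - 32))^(1/3) + 4*6^(1/3)/(9*k + 2*sqrt(3)*sqrt(27*k^2/4 - 32))^(1/3))/6) - sqrt(3)*z^3/(3*k) - sqrt(2)*z^2/(2*k) - 4*sqrt(3)*z^2/k^2 - 4*sqrt(2)*z/k^2 - 32*sqrt(3)*z/k^3


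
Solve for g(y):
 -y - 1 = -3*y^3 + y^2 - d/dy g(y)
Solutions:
 g(y) = C1 - 3*y^4/4 + y^3/3 + y^2/2 + y


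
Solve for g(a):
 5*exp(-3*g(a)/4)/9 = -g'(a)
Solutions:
 g(a) = 4*log(C1 - 5*a/12)/3
 g(a) = 4*log((-18^(1/3) - 3*2^(1/3)*3^(1/6)*I)*(C1 - 5*a)^(1/3)/12)
 g(a) = 4*log((-18^(1/3) + 3*2^(1/3)*3^(1/6)*I)*(C1 - 5*a)^(1/3)/12)


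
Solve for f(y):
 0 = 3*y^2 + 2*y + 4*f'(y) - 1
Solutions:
 f(y) = C1 - y^3/4 - y^2/4 + y/4


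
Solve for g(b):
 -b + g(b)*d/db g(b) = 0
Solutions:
 g(b) = -sqrt(C1 + b^2)
 g(b) = sqrt(C1 + b^2)


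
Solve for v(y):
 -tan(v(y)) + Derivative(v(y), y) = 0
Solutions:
 v(y) = pi - asin(C1*exp(y))
 v(y) = asin(C1*exp(y))


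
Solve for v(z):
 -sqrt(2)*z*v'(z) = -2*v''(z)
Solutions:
 v(z) = C1 + C2*erfi(2^(1/4)*z/2)


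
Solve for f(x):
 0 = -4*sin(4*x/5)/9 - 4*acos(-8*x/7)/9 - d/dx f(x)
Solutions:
 f(x) = C1 - 4*x*acos(-8*x/7)/9 - sqrt(49 - 64*x^2)/18 + 5*cos(4*x/5)/9


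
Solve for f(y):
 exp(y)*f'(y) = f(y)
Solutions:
 f(y) = C1*exp(-exp(-y))


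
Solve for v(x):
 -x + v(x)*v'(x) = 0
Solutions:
 v(x) = -sqrt(C1 + x^2)
 v(x) = sqrt(C1 + x^2)


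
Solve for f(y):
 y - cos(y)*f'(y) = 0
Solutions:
 f(y) = C1 + Integral(y/cos(y), y)


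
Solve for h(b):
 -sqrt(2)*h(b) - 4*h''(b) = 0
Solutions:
 h(b) = C1*sin(2^(1/4)*b/2) + C2*cos(2^(1/4)*b/2)


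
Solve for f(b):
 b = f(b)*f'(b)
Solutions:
 f(b) = -sqrt(C1 + b^2)
 f(b) = sqrt(C1 + b^2)


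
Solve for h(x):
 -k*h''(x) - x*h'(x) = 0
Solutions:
 h(x) = C1 + C2*sqrt(k)*erf(sqrt(2)*x*sqrt(1/k)/2)


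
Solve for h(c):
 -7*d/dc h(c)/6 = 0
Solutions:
 h(c) = C1


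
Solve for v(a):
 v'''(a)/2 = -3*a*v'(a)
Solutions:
 v(a) = C1 + Integral(C2*airyai(-6^(1/3)*a) + C3*airybi(-6^(1/3)*a), a)


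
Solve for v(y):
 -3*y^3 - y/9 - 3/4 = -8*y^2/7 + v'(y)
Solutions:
 v(y) = C1 - 3*y^4/4 + 8*y^3/21 - y^2/18 - 3*y/4


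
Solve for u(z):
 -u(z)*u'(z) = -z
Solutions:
 u(z) = -sqrt(C1 + z^2)
 u(z) = sqrt(C1 + z^2)


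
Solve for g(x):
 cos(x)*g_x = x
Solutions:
 g(x) = C1 + Integral(x/cos(x), x)


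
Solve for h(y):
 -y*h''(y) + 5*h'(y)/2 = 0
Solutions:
 h(y) = C1 + C2*y^(7/2)


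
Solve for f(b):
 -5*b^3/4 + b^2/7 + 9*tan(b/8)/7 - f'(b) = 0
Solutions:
 f(b) = C1 - 5*b^4/16 + b^3/21 - 72*log(cos(b/8))/7


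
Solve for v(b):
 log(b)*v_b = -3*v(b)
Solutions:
 v(b) = C1*exp(-3*li(b))


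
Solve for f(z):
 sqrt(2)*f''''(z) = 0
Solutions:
 f(z) = C1 + C2*z + C3*z^2 + C4*z^3


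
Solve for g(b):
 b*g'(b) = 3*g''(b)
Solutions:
 g(b) = C1 + C2*erfi(sqrt(6)*b/6)


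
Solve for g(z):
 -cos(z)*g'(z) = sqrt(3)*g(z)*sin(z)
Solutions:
 g(z) = C1*cos(z)^(sqrt(3))


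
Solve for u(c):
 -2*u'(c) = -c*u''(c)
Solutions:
 u(c) = C1 + C2*c^3


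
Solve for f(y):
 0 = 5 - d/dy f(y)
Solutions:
 f(y) = C1 + 5*y


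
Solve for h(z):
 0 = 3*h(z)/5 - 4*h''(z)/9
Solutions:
 h(z) = C1*exp(-3*sqrt(15)*z/10) + C2*exp(3*sqrt(15)*z/10)


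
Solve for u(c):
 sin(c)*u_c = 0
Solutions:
 u(c) = C1


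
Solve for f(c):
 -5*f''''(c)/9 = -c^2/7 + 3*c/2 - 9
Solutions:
 f(c) = C1 + C2*c + C3*c^2 + C4*c^3 + c^6/1400 - 9*c^5/400 + 27*c^4/40


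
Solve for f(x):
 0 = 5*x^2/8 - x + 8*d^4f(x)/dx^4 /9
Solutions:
 f(x) = C1 + C2*x + C3*x^2 + C4*x^3 - x^6/512 + 3*x^5/320


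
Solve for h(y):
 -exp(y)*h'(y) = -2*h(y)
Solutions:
 h(y) = C1*exp(-2*exp(-y))


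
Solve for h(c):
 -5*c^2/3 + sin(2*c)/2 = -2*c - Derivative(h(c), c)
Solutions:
 h(c) = C1 + 5*c^3/9 - c^2 + cos(2*c)/4


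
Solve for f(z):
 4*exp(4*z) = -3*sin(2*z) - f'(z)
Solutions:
 f(z) = C1 - exp(4*z) + 3*cos(2*z)/2


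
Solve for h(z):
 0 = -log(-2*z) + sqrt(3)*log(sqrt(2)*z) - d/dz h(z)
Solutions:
 h(z) = C1 + z*(-1 + sqrt(3))*log(z) + z*(-sqrt(3) - log(2) + sqrt(3)*log(2)/2 + 1 - I*pi)


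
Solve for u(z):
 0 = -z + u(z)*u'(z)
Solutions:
 u(z) = -sqrt(C1 + z^2)
 u(z) = sqrt(C1 + z^2)


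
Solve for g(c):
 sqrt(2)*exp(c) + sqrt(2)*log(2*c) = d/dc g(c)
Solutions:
 g(c) = C1 + sqrt(2)*c*log(c) + sqrt(2)*c*(-1 + log(2)) + sqrt(2)*exp(c)


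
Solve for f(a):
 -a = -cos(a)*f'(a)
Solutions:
 f(a) = C1 + Integral(a/cos(a), a)


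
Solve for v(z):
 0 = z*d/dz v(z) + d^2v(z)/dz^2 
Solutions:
 v(z) = C1 + C2*erf(sqrt(2)*z/2)


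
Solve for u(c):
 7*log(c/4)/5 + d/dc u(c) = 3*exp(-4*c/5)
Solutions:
 u(c) = C1 - 7*c*log(c)/5 + 7*c*(1 + 2*log(2))/5 - 15*exp(-4*c/5)/4


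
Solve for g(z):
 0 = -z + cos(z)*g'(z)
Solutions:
 g(z) = C1 + Integral(z/cos(z), z)


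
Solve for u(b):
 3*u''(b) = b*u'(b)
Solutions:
 u(b) = C1 + C2*erfi(sqrt(6)*b/6)


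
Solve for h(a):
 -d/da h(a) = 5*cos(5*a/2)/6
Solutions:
 h(a) = C1 - sin(5*a/2)/3


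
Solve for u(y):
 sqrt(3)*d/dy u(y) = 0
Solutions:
 u(y) = C1


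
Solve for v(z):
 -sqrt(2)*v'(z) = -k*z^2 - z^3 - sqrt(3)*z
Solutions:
 v(z) = C1 + sqrt(2)*k*z^3/6 + sqrt(2)*z^4/8 + sqrt(6)*z^2/4


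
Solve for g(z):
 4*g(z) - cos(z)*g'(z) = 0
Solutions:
 g(z) = C1*(sin(z)^2 + 2*sin(z) + 1)/(sin(z)^2 - 2*sin(z) + 1)


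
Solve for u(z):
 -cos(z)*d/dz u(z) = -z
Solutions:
 u(z) = C1 + Integral(z/cos(z), z)


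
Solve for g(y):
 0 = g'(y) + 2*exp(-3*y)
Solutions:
 g(y) = C1 + 2*exp(-3*y)/3


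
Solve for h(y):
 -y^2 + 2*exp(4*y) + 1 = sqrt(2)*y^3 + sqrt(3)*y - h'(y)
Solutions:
 h(y) = C1 + sqrt(2)*y^4/4 + y^3/3 + sqrt(3)*y^2/2 - y - exp(4*y)/2


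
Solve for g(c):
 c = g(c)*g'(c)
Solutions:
 g(c) = -sqrt(C1 + c^2)
 g(c) = sqrt(C1 + c^2)


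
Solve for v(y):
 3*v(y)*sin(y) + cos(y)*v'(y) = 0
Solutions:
 v(y) = C1*cos(y)^3


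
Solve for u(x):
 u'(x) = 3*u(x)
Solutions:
 u(x) = C1*exp(3*x)


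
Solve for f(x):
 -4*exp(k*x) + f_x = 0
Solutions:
 f(x) = C1 + 4*exp(k*x)/k


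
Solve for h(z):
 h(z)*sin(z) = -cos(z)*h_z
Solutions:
 h(z) = C1*cos(z)


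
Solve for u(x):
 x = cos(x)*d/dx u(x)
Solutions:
 u(x) = C1 + Integral(x/cos(x), x)


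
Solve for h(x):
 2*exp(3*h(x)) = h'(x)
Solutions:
 h(x) = log(-1/(C1 + 6*x))/3
 h(x) = log((-1/(C1 + 2*x))^(1/3)*(-3^(2/3) - 3*3^(1/6)*I)/6)
 h(x) = log((-1/(C1 + 2*x))^(1/3)*(-3^(2/3) + 3*3^(1/6)*I)/6)


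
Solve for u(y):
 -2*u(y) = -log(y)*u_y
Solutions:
 u(y) = C1*exp(2*li(y))


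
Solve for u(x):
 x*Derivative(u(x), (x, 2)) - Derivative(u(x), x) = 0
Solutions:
 u(x) = C1 + C2*x^2


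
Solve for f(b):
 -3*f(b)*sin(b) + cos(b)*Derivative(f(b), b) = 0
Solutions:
 f(b) = C1/cos(b)^3


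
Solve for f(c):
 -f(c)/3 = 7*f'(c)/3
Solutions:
 f(c) = C1*exp(-c/7)


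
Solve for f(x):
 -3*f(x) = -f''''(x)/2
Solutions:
 f(x) = C1*exp(-6^(1/4)*x) + C2*exp(6^(1/4)*x) + C3*sin(6^(1/4)*x) + C4*cos(6^(1/4)*x)


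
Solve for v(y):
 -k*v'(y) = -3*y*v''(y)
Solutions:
 v(y) = C1 + y^(re(k)/3 + 1)*(C2*sin(log(y)*Abs(im(k))/3) + C3*cos(log(y)*im(k)/3))


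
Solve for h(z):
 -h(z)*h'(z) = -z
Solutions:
 h(z) = -sqrt(C1 + z^2)
 h(z) = sqrt(C1 + z^2)


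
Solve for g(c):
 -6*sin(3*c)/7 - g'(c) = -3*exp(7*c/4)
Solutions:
 g(c) = C1 + 12*exp(7*c/4)/7 + 2*cos(3*c)/7


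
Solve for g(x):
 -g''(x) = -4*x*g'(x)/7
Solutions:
 g(x) = C1 + C2*erfi(sqrt(14)*x/7)


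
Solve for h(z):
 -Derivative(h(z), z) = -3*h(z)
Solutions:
 h(z) = C1*exp(3*z)


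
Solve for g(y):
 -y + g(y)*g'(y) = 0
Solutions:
 g(y) = -sqrt(C1 + y^2)
 g(y) = sqrt(C1 + y^2)


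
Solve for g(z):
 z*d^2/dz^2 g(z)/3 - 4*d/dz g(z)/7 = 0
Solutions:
 g(z) = C1 + C2*z^(19/7)


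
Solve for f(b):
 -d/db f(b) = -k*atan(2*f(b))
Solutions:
 Integral(1/atan(2*_y), (_y, f(b))) = C1 + b*k


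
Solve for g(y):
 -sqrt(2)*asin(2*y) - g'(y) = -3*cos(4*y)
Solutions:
 g(y) = C1 - sqrt(2)*(y*asin(2*y) + sqrt(1 - 4*y^2)/2) + 3*sin(4*y)/4


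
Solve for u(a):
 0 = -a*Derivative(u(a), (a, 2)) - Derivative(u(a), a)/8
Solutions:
 u(a) = C1 + C2*a^(7/8)


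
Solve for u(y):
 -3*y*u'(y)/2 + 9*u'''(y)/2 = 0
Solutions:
 u(y) = C1 + Integral(C2*airyai(3^(2/3)*y/3) + C3*airybi(3^(2/3)*y/3), y)


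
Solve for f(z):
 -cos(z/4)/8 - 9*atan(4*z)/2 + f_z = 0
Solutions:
 f(z) = C1 + 9*z*atan(4*z)/2 - 9*log(16*z^2 + 1)/16 + sin(z/4)/2


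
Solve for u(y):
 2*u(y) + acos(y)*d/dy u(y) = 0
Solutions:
 u(y) = C1*exp(-2*Integral(1/acos(y), y))


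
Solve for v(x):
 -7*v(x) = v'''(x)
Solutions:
 v(x) = C3*exp(-7^(1/3)*x) + (C1*sin(sqrt(3)*7^(1/3)*x/2) + C2*cos(sqrt(3)*7^(1/3)*x/2))*exp(7^(1/3)*x/2)


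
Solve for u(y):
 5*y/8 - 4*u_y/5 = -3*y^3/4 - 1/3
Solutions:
 u(y) = C1 + 15*y^4/64 + 25*y^2/64 + 5*y/12


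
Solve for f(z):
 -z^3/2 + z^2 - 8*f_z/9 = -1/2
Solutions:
 f(z) = C1 - 9*z^4/64 + 3*z^3/8 + 9*z/16


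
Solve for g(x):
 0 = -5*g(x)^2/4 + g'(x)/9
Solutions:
 g(x) = -4/(C1 + 45*x)


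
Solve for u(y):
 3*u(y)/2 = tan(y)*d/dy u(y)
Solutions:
 u(y) = C1*sin(y)^(3/2)


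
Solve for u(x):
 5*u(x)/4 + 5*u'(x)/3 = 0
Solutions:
 u(x) = C1*exp(-3*x/4)


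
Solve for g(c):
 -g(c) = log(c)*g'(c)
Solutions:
 g(c) = C1*exp(-li(c))


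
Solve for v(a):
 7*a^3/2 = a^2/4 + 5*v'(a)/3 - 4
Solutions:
 v(a) = C1 + 21*a^4/40 - a^3/20 + 12*a/5


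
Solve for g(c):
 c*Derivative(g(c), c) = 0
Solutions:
 g(c) = C1


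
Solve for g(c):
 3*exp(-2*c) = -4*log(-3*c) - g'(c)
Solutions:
 g(c) = C1 - 4*c*log(-c) + 4*c*(1 - log(3)) + 3*exp(-2*c)/2


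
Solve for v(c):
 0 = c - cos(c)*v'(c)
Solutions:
 v(c) = C1 + Integral(c/cos(c), c)


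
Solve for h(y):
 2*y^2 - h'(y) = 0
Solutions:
 h(y) = C1 + 2*y^3/3


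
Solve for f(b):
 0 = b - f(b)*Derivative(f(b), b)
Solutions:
 f(b) = -sqrt(C1 + b^2)
 f(b) = sqrt(C1 + b^2)


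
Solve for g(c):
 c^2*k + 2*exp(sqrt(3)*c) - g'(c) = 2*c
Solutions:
 g(c) = C1 + c^3*k/3 - c^2 + 2*sqrt(3)*exp(sqrt(3)*c)/3


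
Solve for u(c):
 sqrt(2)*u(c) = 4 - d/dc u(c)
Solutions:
 u(c) = C1*exp(-sqrt(2)*c) + 2*sqrt(2)


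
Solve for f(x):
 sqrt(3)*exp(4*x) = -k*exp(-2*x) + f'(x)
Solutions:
 f(x) = C1 - k*exp(-2*x)/2 + sqrt(3)*exp(4*x)/4


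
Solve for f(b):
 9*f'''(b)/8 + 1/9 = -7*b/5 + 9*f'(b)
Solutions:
 f(b) = C1 + C2*exp(-2*sqrt(2)*b) + C3*exp(2*sqrt(2)*b) + 7*b^2/90 + b/81


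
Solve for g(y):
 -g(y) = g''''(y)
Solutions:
 g(y) = (C1*sin(sqrt(2)*y/2) + C2*cos(sqrt(2)*y/2))*exp(-sqrt(2)*y/2) + (C3*sin(sqrt(2)*y/2) + C4*cos(sqrt(2)*y/2))*exp(sqrt(2)*y/2)


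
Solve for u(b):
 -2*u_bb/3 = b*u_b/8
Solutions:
 u(b) = C1 + C2*erf(sqrt(6)*b/8)


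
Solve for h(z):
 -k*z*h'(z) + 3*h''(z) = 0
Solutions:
 h(z) = Piecewise((-sqrt(6)*sqrt(pi)*C1*erf(sqrt(6)*z*sqrt(-k)/6)/(2*sqrt(-k)) - C2, (k > 0) | (k < 0)), (-C1*z - C2, True))


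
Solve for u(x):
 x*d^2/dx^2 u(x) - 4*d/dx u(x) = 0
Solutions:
 u(x) = C1 + C2*x^5


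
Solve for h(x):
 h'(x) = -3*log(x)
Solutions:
 h(x) = C1 - 3*x*log(x) + 3*x


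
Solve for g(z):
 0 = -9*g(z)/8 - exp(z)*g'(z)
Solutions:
 g(z) = C1*exp(9*exp(-z)/8)


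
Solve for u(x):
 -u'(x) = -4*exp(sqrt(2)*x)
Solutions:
 u(x) = C1 + 2*sqrt(2)*exp(sqrt(2)*x)


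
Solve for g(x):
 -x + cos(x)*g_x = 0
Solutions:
 g(x) = C1 + Integral(x/cos(x), x)


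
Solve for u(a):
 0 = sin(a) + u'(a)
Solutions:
 u(a) = C1 + cos(a)


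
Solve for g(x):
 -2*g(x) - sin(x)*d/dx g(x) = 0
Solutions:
 g(x) = C1*(cos(x) + 1)/(cos(x) - 1)


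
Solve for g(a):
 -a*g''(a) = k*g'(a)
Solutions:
 g(a) = C1 + a^(1 - re(k))*(C2*sin(log(a)*Abs(im(k))) + C3*cos(log(a)*im(k)))


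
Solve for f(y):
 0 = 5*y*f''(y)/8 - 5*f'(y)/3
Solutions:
 f(y) = C1 + C2*y^(11/3)


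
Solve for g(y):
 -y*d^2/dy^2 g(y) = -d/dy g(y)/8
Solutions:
 g(y) = C1 + C2*y^(9/8)


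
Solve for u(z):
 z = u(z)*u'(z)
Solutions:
 u(z) = -sqrt(C1 + z^2)
 u(z) = sqrt(C1 + z^2)


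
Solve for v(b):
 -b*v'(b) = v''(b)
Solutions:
 v(b) = C1 + C2*erf(sqrt(2)*b/2)


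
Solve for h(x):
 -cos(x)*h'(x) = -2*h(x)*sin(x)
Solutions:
 h(x) = C1/cos(x)^2


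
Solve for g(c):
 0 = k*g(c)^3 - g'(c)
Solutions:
 g(c) = -sqrt(2)*sqrt(-1/(C1 + c*k))/2
 g(c) = sqrt(2)*sqrt(-1/(C1 + c*k))/2


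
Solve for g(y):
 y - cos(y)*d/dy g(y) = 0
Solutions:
 g(y) = C1 + Integral(y/cos(y), y)


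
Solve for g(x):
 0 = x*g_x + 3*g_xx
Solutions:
 g(x) = C1 + C2*erf(sqrt(6)*x/6)


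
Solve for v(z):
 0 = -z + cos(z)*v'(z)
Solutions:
 v(z) = C1 + Integral(z/cos(z), z)


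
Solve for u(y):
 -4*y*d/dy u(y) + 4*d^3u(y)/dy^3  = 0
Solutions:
 u(y) = C1 + Integral(C2*airyai(y) + C3*airybi(y), y)


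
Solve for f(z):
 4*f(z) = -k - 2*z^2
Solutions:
 f(z) = -k/4 - z^2/2


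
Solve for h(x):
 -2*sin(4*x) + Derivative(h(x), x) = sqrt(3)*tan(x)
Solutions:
 h(x) = C1 - sqrt(3)*log(cos(x)) - cos(4*x)/2


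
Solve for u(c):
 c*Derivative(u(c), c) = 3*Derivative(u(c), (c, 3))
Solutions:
 u(c) = C1 + Integral(C2*airyai(3^(2/3)*c/3) + C3*airybi(3^(2/3)*c/3), c)


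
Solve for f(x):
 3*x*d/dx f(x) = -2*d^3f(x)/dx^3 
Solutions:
 f(x) = C1 + Integral(C2*airyai(-2^(2/3)*3^(1/3)*x/2) + C3*airybi(-2^(2/3)*3^(1/3)*x/2), x)


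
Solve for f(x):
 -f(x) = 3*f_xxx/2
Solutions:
 f(x) = C3*exp(-2^(1/3)*3^(2/3)*x/3) + (C1*sin(2^(1/3)*3^(1/6)*x/2) + C2*cos(2^(1/3)*3^(1/6)*x/2))*exp(2^(1/3)*3^(2/3)*x/6)


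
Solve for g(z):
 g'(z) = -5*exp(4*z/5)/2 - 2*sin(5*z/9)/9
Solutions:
 g(z) = C1 - 25*exp(4*z/5)/8 + 2*cos(5*z/9)/5


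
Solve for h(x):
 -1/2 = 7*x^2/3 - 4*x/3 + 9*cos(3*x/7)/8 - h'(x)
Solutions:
 h(x) = C1 + 7*x^3/9 - 2*x^2/3 + x/2 + 21*sin(3*x/7)/8


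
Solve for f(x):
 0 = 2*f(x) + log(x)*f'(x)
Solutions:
 f(x) = C1*exp(-2*li(x))


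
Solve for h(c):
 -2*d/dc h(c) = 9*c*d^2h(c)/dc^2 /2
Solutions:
 h(c) = C1 + C2*c^(5/9)


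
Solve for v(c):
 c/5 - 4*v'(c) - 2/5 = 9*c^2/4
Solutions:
 v(c) = C1 - 3*c^3/16 + c^2/40 - c/10


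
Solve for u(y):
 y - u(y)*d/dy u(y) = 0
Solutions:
 u(y) = -sqrt(C1 + y^2)
 u(y) = sqrt(C1 + y^2)


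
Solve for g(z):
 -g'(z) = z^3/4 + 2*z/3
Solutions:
 g(z) = C1 - z^4/16 - z^2/3


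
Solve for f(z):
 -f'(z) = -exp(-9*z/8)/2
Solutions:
 f(z) = C1 - 4*exp(-9*z/8)/9


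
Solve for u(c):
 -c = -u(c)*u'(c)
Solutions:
 u(c) = -sqrt(C1 + c^2)
 u(c) = sqrt(C1 + c^2)


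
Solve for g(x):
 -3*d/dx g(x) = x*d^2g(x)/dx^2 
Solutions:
 g(x) = C1 + C2/x^2


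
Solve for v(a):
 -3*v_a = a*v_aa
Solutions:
 v(a) = C1 + C2/a^2


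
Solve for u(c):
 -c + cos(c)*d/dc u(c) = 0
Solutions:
 u(c) = C1 + Integral(c/cos(c), c)


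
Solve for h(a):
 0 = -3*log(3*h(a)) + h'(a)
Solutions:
 -Integral(1/(log(_y) + log(3)), (_y, h(a)))/3 = C1 - a


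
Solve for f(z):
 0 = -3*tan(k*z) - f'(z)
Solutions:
 f(z) = C1 - 3*Piecewise((-log(cos(k*z))/k, Ne(k, 0)), (0, True))


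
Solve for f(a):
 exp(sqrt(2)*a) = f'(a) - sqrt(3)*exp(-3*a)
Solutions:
 f(a) = C1 + sqrt(2)*exp(sqrt(2)*a)/2 - sqrt(3)*exp(-3*a)/3


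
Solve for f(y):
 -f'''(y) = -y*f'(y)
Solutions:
 f(y) = C1 + Integral(C2*airyai(y) + C3*airybi(y), y)


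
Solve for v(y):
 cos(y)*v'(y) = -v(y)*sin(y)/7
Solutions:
 v(y) = C1*cos(y)^(1/7)


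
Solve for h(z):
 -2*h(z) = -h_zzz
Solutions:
 h(z) = C3*exp(2^(1/3)*z) + (C1*sin(2^(1/3)*sqrt(3)*z/2) + C2*cos(2^(1/3)*sqrt(3)*z/2))*exp(-2^(1/3)*z/2)


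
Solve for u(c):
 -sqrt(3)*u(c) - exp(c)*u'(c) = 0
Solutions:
 u(c) = C1*exp(sqrt(3)*exp(-c))


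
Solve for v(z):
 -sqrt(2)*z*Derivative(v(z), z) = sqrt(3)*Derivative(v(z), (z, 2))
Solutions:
 v(z) = C1 + C2*erf(6^(3/4)*z/6)


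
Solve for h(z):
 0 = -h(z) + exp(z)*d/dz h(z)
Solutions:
 h(z) = C1*exp(-exp(-z))


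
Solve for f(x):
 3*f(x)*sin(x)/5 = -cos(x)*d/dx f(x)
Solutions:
 f(x) = C1*cos(x)^(3/5)


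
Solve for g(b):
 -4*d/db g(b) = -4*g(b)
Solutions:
 g(b) = C1*exp(b)


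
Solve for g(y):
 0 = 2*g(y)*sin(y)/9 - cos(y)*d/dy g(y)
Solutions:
 g(y) = C1/cos(y)^(2/9)


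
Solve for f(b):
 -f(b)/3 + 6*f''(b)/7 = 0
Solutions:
 f(b) = C1*exp(-sqrt(14)*b/6) + C2*exp(sqrt(14)*b/6)


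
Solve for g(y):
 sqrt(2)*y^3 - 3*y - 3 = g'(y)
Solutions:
 g(y) = C1 + sqrt(2)*y^4/4 - 3*y^2/2 - 3*y


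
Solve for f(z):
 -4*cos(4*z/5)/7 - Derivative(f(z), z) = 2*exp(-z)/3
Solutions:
 f(z) = C1 - 5*sin(4*z/5)/7 + 2*exp(-z)/3


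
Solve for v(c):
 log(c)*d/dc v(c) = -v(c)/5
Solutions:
 v(c) = C1*exp(-li(c)/5)


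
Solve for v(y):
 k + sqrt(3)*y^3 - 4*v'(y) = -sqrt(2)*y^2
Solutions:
 v(y) = C1 + k*y/4 + sqrt(3)*y^4/16 + sqrt(2)*y^3/12


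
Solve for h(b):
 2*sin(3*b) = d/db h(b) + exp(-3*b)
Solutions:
 h(b) = C1 - 2*cos(3*b)/3 + exp(-3*b)/3


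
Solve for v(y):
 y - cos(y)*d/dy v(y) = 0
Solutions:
 v(y) = C1 + Integral(y/cos(y), y)


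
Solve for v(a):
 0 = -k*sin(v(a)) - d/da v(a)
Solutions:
 v(a) = -acos((-C1 - exp(2*a*k))/(C1 - exp(2*a*k))) + 2*pi
 v(a) = acos((-C1 - exp(2*a*k))/(C1 - exp(2*a*k)))


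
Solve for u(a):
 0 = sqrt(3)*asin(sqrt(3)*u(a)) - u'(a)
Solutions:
 Integral(1/asin(sqrt(3)*_y), (_y, u(a))) = C1 + sqrt(3)*a


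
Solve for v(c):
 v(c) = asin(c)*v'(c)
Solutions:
 v(c) = C1*exp(Integral(1/asin(c), c))


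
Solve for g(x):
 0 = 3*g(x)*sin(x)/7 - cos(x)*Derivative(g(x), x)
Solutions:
 g(x) = C1/cos(x)^(3/7)


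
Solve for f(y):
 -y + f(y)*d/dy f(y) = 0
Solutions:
 f(y) = -sqrt(C1 + y^2)
 f(y) = sqrt(C1 + y^2)


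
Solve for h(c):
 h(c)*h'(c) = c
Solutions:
 h(c) = -sqrt(C1 + c^2)
 h(c) = sqrt(C1 + c^2)


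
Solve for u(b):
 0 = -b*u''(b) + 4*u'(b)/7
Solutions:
 u(b) = C1 + C2*b^(11/7)


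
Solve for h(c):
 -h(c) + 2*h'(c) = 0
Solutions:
 h(c) = C1*exp(c/2)


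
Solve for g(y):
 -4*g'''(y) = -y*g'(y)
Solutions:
 g(y) = C1 + Integral(C2*airyai(2^(1/3)*y/2) + C3*airybi(2^(1/3)*y/2), y)


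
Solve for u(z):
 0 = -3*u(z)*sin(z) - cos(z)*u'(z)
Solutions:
 u(z) = C1*cos(z)^3


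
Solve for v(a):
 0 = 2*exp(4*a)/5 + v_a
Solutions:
 v(a) = C1 - exp(4*a)/10


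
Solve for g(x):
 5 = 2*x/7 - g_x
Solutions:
 g(x) = C1 + x^2/7 - 5*x


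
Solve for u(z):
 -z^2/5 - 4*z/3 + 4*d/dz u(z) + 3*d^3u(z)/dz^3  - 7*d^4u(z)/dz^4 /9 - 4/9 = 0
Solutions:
 u(z) = C1 + C2*exp(z*(-3^(2/3)*(14*sqrt(130) + 179)^(1/3) - 27*3^(1/3)/(14*sqrt(130) + 179)^(1/3) + 18)/14)*sin(3*3^(1/6)*z*(-(14*sqrt(130) + 179)^(1/3) + 9*3^(2/3)/(14*sqrt(130) + 179)^(1/3))/14) + C3*exp(z*(-3^(2/3)*(14*sqrt(130) + 179)^(1/3) - 27*3^(1/3)/(14*sqrt(130) + 179)^(1/3) + 18)/14)*cos(3*3^(1/6)*z*(-(14*sqrt(130) + 179)^(1/3) + 9*3^(2/3)/(14*sqrt(130) + 179)^(1/3))/14) + C4*exp(z*(27*3^(1/3)/(14*sqrt(130) + 179)^(1/3) + 9 + 3^(2/3)*(14*sqrt(130) + 179)^(1/3))/7) + z^3/60 + z^2/6 + 13*z/360


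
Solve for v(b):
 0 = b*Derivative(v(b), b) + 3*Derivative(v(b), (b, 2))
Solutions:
 v(b) = C1 + C2*erf(sqrt(6)*b/6)


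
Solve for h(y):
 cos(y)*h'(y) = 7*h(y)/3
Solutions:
 h(y) = C1*(sin(y) + 1)^(7/6)/(sin(y) - 1)^(7/6)


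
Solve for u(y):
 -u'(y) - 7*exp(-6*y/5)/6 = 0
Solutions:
 u(y) = C1 + 35*exp(-6*y/5)/36


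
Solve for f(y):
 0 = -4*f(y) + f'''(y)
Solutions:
 f(y) = C3*exp(2^(2/3)*y) + (C1*sin(2^(2/3)*sqrt(3)*y/2) + C2*cos(2^(2/3)*sqrt(3)*y/2))*exp(-2^(2/3)*y/2)


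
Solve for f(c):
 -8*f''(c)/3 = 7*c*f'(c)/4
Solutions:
 f(c) = C1 + C2*erf(sqrt(21)*c/8)


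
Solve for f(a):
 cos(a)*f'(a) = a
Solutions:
 f(a) = C1 + Integral(a/cos(a), a)


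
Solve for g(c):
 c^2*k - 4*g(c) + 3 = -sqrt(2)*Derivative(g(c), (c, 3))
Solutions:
 g(c) = C3*exp(sqrt(2)*c) + c^2*k/4 + (C1*sin(sqrt(6)*c/2) + C2*cos(sqrt(6)*c/2))*exp(-sqrt(2)*c/2) + 3/4


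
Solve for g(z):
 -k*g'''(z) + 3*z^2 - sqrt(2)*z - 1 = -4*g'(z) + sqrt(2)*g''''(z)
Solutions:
 g(z) = C1 + C2*exp(-z*(2^(5/6)*k^2/(2*(k^3/4 + sqrt(-k^6 + (k^3 - 108)^2)/4 - 27)^(1/3)) + sqrt(2)*k + 2*2^(1/6)*(k^3/4 + sqrt(-k^6 + (k^3 - 108)^2)/4 - 27)^(1/3))/6) + C3*exp(z*(-2^(5/6)*k^2/((-1 + sqrt(3)*I)*(k^3/4 + sqrt(-k^6 + (k^3 - 108)^2)/4 - 27)^(1/3)) - sqrt(2)*k + 2^(1/6)*(k^3/4 + sqrt(-k^6 + (k^3 - 108)^2)/4 - 27)^(1/3) - 2^(1/6)*sqrt(3)*I*(k^3/4 + sqrt(-k^6 + (k^3 - 108)^2)/4 - 27)^(1/3))/6) + C4*exp(z*(2^(5/6)*k^2/((1 + sqrt(3)*I)*(k^3/4 + sqrt(-k^6 + (k^3 - 108)^2)/4 - 27)^(1/3)) - sqrt(2)*k + 2^(1/6)*(k^3/4 + sqrt(-k^6 + (k^3 - 108)^2)/4 - 27)^(1/3) + 2^(1/6)*sqrt(3)*I*(k^3/4 + sqrt(-k^6 + (k^3 - 108)^2)/4 - 27)^(1/3))/6) - 3*k*z/8 - z^3/4 + sqrt(2)*z^2/8 + z/4


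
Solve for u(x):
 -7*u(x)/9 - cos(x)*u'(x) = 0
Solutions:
 u(x) = C1*(sin(x) - 1)^(7/18)/(sin(x) + 1)^(7/18)


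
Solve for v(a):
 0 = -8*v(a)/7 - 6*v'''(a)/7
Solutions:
 v(a) = C3*exp(-6^(2/3)*a/3) + (C1*sin(2^(2/3)*3^(1/6)*a/2) + C2*cos(2^(2/3)*3^(1/6)*a/2))*exp(6^(2/3)*a/6)


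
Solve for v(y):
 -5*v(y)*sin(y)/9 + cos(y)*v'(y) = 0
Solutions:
 v(y) = C1/cos(y)^(5/9)


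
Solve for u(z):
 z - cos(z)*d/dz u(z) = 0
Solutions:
 u(z) = C1 + Integral(z/cos(z), z)


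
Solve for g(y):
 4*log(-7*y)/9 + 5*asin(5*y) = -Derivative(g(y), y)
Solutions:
 g(y) = C1 - 4*y*log(-y)/9 - 5*y*asin(5*y) - 4*y*log(7)/9 + 4*y/9 - sqrt(1 - 25*y^2)


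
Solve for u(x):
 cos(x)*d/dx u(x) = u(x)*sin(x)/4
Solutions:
 u(x) = C1/cos(x)^(1/4)


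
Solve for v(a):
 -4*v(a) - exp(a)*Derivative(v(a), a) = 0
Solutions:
 v(a) = C1*exp(4*exp(-a))


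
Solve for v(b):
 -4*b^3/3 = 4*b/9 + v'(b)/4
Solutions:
 v(b) = C1 - 4*b^4/3 - 8*b^2/9


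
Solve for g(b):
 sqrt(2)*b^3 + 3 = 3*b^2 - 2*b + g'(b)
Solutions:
 g(b) = C1 + sqrt(2)*b^4/4 - b^3 + b^2 + 3*b


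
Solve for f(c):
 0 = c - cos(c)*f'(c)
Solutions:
 f(c) = C1 + Integral(c/cos(c), c)


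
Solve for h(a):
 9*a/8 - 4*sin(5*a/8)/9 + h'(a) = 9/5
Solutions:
 h(a) = C1 - 9*a^2/16 + 9*a/5 - 32*cos(5*a/8)/45


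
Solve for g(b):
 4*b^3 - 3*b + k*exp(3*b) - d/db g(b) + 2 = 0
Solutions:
 g(b) = C1 + b^4 - 3*b^2/2 + 2*b + k*exp(3*b)/3


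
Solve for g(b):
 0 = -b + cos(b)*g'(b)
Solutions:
 g(b) = C1 + Integral(b/cos(b), b)


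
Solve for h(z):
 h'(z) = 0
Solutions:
 h(z) = C1


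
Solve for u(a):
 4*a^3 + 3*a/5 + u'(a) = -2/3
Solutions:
 u(a) = C1 - a^4 - 3*a^2/10 - 2*a/3


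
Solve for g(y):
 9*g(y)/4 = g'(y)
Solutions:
 g(y) = C1*exp(9*y/4)


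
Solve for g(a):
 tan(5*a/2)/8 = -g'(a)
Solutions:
 g(a) = C1 + log(cos(5*a/2))/20


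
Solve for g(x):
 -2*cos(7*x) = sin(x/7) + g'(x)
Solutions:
 g(x) = C1 - 2*sin(7*x)/7 + 7*cos(x/7)


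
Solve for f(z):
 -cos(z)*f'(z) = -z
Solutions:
 f(z) = C1 + Integral(z/cos(z), z)


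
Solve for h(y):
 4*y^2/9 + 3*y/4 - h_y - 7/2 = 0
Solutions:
 h(y) = C1 + 4*y^3/27 + 3*y^2/8 - 7*y/2


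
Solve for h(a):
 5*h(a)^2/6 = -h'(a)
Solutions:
 h(a) = 6/(C1 + 5*a)


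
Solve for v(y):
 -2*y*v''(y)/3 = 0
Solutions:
 v(y) = C1 + C2*y


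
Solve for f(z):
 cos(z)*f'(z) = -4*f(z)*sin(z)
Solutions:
 f(z) = C1*cos(z)^4


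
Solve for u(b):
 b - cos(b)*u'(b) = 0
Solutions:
 u(b) = C1 + Integral(b/cos(b), b)


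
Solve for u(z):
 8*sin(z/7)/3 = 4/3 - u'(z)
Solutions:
 u(z) = C1 + 4*z/3 + 56*cos(z/7)/3


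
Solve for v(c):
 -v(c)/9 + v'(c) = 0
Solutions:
 v(c) = C1*exp(c/9)


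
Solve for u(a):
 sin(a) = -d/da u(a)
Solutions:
 u(a) = C1 + cos(a)


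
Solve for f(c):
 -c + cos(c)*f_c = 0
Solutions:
 f(c) = C1 + Integral(c/cos(c), c)


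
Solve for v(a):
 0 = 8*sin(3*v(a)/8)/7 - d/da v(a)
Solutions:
 -8*a/7 + 4*log(cos(3*v(a)/8) - 1)/3 - 4*log(cos(3*v(a)/8) + 1)/3 = C1


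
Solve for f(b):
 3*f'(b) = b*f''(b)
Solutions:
 f(b) = C1 + C2*b^4


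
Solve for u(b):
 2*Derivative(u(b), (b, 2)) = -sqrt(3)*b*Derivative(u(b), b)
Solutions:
 u(b) = C1 + C2*erf(3^(1/4)*b/2)


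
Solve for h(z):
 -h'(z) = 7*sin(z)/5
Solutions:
 h(z) = C1 + 7*cos(z)/5


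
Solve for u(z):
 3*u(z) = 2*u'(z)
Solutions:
 u(z) = C1*exp(3*z/2)


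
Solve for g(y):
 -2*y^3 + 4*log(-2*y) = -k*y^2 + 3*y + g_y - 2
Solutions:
 g(y) = C1 + k*y^3/3 - y^4/2 - 3*y^2/2 + 4*y*log(-y) + 2*y*(-1 + 2*log(2))


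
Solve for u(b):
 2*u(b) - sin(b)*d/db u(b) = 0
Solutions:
 u(b) = C1*(cos(b) - 1)/(cos(b) + 1)


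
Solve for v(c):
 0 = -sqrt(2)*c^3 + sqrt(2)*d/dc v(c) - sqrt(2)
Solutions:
 v(c) = C1 + c^4/4 + c


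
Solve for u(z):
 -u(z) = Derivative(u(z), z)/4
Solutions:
 u(z) = C1*exp(-4*z)


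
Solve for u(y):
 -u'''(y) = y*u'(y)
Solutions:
 u(y) = C1 + Integral(C2*airyai(-y) + C3*airybi(-y), y)


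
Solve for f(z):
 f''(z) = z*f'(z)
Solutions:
 f(z) = C1 + C2*erfi(sqrt(2)*z/2)


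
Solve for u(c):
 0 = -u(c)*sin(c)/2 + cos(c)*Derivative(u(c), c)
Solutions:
 u(c) = C1/sqrt(cos(c))


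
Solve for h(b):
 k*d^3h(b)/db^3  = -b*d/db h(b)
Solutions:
 h(b) = C1 + Integral(C2*airyai(b*(-1/k)^(1/3)) + C3*airybi(b*(-1/k)^(1/3)), b)


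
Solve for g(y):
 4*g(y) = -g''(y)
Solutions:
 g(y) = C1*sin(2*y) + C2*cos(2*y)


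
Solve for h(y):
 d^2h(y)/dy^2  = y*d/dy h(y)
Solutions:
 h(y) = C1 + C2*erfi(sqrt(2)*y/2)


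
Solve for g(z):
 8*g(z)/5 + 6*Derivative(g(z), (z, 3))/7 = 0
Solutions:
 g(z) = C3*exp(-15^(2/3)*28^(1/3)*z/15) + (C1*sin(28^(1/3)*3^(1/6)*5^(2/3)*z/10) + C2*cos(28^(1/3)*3^(1/6)*5^(2/3)*z/10))*exp(15^(2/3)*28^(1/3)*z/30)


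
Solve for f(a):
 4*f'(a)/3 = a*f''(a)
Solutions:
 f(a) = C1 + C2*a^(7/3)


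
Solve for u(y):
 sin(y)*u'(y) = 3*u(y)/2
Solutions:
 u(y) = C1*(cos(y) - 1)^(3/4)/(cos(y) + 1)^(3/4)


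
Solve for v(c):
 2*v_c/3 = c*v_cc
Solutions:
 v(c) = C1 + C2*c^(5/3)


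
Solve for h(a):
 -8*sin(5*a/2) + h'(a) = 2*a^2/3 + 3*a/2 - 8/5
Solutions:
 h(a) = C1 + 2*a^3/9 + 3*a^2/4 - 8*a/5 - 16*cos(5*a/2)/5


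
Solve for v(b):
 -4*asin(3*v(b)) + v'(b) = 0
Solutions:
 Integral(1/asin(3*_y), (_y, v(b))) = C1 + 4*b


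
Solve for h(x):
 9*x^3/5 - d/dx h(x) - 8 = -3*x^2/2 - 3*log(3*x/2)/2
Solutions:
 h(x) = C1 + 9*x^4/20 + x^3/2 + 3*x*log(x)/2 - 19*x/2 - 2*x*log(2) + x*log(6)/2 + x*log(3)


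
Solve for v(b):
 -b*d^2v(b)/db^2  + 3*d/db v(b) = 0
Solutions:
 v(b) = C1 + C2*b^4


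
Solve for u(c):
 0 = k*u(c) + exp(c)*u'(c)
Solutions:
 u(c) = C1*exp(k*exp(-c))


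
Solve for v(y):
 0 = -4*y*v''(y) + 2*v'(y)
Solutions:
 v(y) = C1 + C2*y^(3/2)


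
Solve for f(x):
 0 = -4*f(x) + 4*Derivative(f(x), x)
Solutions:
 f(x) = C1*exp(x)


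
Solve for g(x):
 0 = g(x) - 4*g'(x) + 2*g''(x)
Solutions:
 g(x) = C1*exp(x*(1 - sqrt(2)/2)) + C2*exp(x*(sqrt(2)/2 + 1))


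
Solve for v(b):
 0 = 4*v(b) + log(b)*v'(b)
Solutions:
 v(b) = C1*exp(-4*li(b))


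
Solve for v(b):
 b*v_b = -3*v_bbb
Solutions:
 v(b) = C1 + Integral(C2*airyai(-3^(2/3)*b/3) + C3*airybi(-3^(2/3)*b/3), b)


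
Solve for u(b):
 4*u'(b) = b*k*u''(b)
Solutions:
 u(b) = C1 + b^(((re(k) + 4)*re(k) + im(k)^2)/(re(k)^2 + im(k)^2))*(C2*sin(4*log(b)*Abs(im(k))/(re(k)^2 + im(k)^2)) + C3*cos(4*log(b)*im(k)/(re(k)^2 + im(k)^2)))


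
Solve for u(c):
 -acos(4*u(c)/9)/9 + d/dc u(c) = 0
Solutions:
 Integral(1/acos(4*_y/9), (_y, u(c))) = C1 + c/9


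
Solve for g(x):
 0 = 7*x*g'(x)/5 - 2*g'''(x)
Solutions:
 g(x) = C1 + Integral(C2*airyai(10^(2/3)*7^(1/3)*x/10) + C3*airybi(10^(2/3)*7^(1/3)*x/10), x)


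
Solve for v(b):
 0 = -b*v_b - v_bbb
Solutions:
 v(b) = C1 + Integral(C2*airyai(-b) + C3*airybi(-b), b)


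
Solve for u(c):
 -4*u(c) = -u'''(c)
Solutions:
 u(c) = C3*exp(2^(2/3)*c) + (C1*sin(2^(2/3)*sqrt(3)*c/2) + C2*cos(2^(2/3)*sqrt(3)*c/2))*exp(-2^(2/3)*c/2)


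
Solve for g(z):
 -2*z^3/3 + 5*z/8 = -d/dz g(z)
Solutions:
 g(z) = C1 + z^4/6 - 5*z^2/16


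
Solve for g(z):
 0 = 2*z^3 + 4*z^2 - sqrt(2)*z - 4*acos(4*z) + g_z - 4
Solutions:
 g(z) = C1 - z^4/2 - 4*z^3/3 + sqrt(2)*z^2/2 + 4*z*acos(4*z) + 4*z - sqrt(1 - 16*z^2)


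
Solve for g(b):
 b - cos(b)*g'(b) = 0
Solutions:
 g(b) = C1 + Integral(b/cos(b), b)


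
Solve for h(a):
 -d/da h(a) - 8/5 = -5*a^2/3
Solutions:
 h(a) = C1 + 5*a^3/9 - 8*a/5


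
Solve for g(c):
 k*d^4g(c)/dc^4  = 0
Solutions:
 g(c) = C1 + C2*c + C3*c^2 + C4*c^3


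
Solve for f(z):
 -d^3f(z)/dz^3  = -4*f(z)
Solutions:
 f(z) = C3*exp(2^(2/3)*z) + (C1*sin(2^(2/3)*sqrt(3)*z/2) + C2*cos(2^(2/3)*sqrt(3)*z/2))*exp(-2^(2/3)*z/2)


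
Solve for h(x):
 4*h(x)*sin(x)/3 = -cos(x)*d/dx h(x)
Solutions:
 h(x) = C1*cos(x)^(4/3)


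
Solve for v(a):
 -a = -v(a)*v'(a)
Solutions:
 v(a) = -sqrt(C1 + a^2)
 v(a) = sqrt(C1 + a^2)


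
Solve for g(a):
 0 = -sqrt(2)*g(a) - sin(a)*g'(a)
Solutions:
 g(a) = C1*(cos(a) + 1)^(sqrt(2)/2)/(cos(a) - 1)^(sqrt(2)/2)


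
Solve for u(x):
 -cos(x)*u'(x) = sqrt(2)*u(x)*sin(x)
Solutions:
 u(x) = C1*cos(x)^(sqrt(2))


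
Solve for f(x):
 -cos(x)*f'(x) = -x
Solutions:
 f(x) = C1 + Integral(x/cos(x), x)


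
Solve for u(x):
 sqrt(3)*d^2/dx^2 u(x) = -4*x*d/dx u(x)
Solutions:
 u(x) = C1 + C2*erf(sqrt(2)*3^(3/4)*x/3)


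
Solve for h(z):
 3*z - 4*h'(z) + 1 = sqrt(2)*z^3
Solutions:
 h(z) = C1 - sqrt(2)*z^4/16 + 3*z^2/8 + z/4


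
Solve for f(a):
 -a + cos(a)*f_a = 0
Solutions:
 f(a) = C1 + Integral(a/cos(a), a)


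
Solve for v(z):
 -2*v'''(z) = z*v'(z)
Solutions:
 v(z) = C1 + Integral(C2*airyai(-2^(2/3)*z/2) + C3*airybi(-2^(2/3)*z/2), z)


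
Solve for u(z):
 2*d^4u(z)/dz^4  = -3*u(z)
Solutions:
 u(z) = (C1*sin(6^(1/4)*z/2) + C2*cos(6^(1/4)*z/2))*exp(-6^(1/4)*z/2) + (C3*sin(6^(1/4)*z/2) + C4*cos(6^(1/4)*z/2))*exp(6^(1/4)*z/2)


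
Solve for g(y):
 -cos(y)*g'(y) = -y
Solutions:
 g(y) = C1 + Integral(y/cos(y), y)


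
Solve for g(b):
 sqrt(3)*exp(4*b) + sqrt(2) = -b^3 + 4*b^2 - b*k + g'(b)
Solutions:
 g(b) = C1 + b^4/4 - 4*b^3/3 + b^2*k/2 + sqrt(2)*b + sqrt(3)*exp(4*b)/4
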